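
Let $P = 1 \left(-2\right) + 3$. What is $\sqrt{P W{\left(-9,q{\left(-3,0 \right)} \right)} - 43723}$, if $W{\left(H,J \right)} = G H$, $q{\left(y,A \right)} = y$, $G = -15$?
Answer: $2 i \sqrt{10897} \approx 208.78 i$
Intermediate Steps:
$W{\left(H,J \right)} = - 15 H$
$P = 1$ ($P = -2 + 3 = 1$)
$\sqrt{P W{\left(-9,q{\left(-3,0 \right)} \right)} - 43723} = \sqrt{1 \left(\left(-15\right) \left(-9\right)\right) - 43723} = \sqrt{1 \cdot 135 - 43723} = \sqrt{135 - 43723} = \sqrt{-43588} = 2 i \sqrt{10897}$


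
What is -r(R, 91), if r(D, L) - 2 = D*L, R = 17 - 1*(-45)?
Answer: -5644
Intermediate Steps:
R = 62 (R = 17 + 45 = 62)
r(D, L) = 2 + D*L
-r(R, 91) = -(2 + 62*91) = -(2 + 5642) = -1*5644 = -5644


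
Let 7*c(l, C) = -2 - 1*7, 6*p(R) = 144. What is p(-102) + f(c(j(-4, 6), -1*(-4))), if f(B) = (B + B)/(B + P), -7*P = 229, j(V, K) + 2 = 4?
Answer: 2865/119 ≈ 24.076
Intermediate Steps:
j(V, K) = 2 (j(V, K) = -2 + 4 = 2)
p(R) = 24 (p(R) = (⅙)*144 = 24)
P = -229/7 (P = -⅐*229 = -229/7 ≈ -32.714)
c(l, C) = -9/7 (c(l, C) = (-2 - 1*7)/7 = (-2 - 7)/7 = (⅐)*(-9) = -9/7)
f(B) = 2*B/(-229/7 + B) (f(B) = (B + B)/(B - 229/7) = (2*B)/(-229/7 + B) = 2*B/(-229/7 + B))
p(-102) + f(c(j(-4, 6), -1*(-4))) = 24 + 14*(-9/7)/(-229 + 7*(-9/7)) = 24 + 14*(-9/7)/(-229 - 9) = 24 + 14*(-9/7)/(-238) = 24 + 14*(-9/7)*(-1/238) = 24 + 9/119 = 2865/119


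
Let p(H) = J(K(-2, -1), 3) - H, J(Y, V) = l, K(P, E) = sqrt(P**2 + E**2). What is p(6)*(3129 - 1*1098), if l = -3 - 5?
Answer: -28434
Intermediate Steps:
l = -8
K(P, E) = sqrt(E**2 + P**2)
J(Y, V) = -8
p(H) = -8 - H
p(6)*(3129 - 1*1098) = (-8 - 1*6)*(3129 - 1*1098) = (-8 - 6)*(3129 - 1098) = -14*2031 = -28434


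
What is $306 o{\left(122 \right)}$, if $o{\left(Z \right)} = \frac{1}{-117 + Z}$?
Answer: $\frac{306}{5} \approx 61.2$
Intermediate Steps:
$306 o{\left(122 \right)} = \frac{306}{-117 + 122} = \frac{306}{5}$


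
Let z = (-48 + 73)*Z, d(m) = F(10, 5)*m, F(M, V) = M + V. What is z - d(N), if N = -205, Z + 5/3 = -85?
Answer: 2725/3 ≈ 908.33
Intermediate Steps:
Z = -260/3 (Z = -5/3 - 85 = -260/3 ≈ -86.667)
d(m) = 15*m (d(m) = (10 + 5)*m = 15*m)
z = -6500/3 (z = (-48 + 73)*(-260/3) = 25*(-260/3) = -6500/3 ≈ -2166.7)
z - d(N) = -6500/3 - 15*(-205) = -6500/3 - 1*(-3075) = -6500/3 + 3075 = 2725/3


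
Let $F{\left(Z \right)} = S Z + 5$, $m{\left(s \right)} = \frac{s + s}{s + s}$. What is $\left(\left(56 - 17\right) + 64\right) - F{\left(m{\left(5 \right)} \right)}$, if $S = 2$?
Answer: $96$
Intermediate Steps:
$m{\left(s \right)} = 1$ ($m{\left(s \right)} = \frac{2 s}{2 s} = 2 s \frac{1}{2 s} = 1$)
$F{\left(Z \right)} = 5 + 2 Z$ ($F{\left(Z \right)} = 2 Z + 5 = 5 + 2 Z$)
$\left(\left(56 - 17\right) + 64\right) - F{\left(m{\left(5 \right)} \right)} = \left(\left(56 - 17\right) + 64\right) - \left(5 + 2 \cdot 1\right) = \left(39 + 64\right) - \left(5 + 2\right) = 103 - 7 = 96$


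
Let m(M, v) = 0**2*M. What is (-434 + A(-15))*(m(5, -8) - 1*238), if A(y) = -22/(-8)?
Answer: 205275/2 ≈ 1.0264e+5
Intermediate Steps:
A(y) = 11/4 (A(y) = -22*(-1/8) = 11/4)
m(M, v) = 0 (m(M, v) = 0*M = 0)
(-434 + A(-15))*(m(5, -8) - 1*238) = (-434 + 11/4)*(0 - 1*238) = -1725*(0 - 238)/4 = -1725/4*(-238) = 205275/2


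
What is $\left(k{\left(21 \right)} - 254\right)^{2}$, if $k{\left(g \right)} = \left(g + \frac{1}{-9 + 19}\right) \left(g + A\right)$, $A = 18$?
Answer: $\frac{32364721}{100} \approx 3.2365 \cdot 10^{5}$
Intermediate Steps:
$k{\left(g \right)} = \left(18 + g\right) \left(\frac{1}{10} + g\right)$ ($k{\left(g \right)} = \left(g + \frac{1}{-9 + 19}\right) \left(g + 18\right) = \left(g + \frac{1}{10}\right) \left(18 + g\right) = \left(\frac{1}{10} + g\right) \left(18 + g\right) = \left(18 + g\right) \left(\frac{1}{10} + g\right)$)
$\left(k{\left(21 \right)} - 254\right)^{2} = \left(\left(\frac{9}{5} + 21^{2} + \frac{181}{10} \cdot 21\right) - 254\right)^{2} = \left(\left(\frac{9}{5} + 441 + \frac{3801}{10}\right) - 254\right)^{2} = \left(\frac{8229}{10} - 254\right)^{2} = \left(\frac{5689}{10}\right)^{2} = \frac{32364721}{100}$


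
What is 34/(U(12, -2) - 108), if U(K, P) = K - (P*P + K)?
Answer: -17/56 ≈ -0.30357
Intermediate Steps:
U(K, P) = -P² (U(K, P) = K - (P² + K) = K - (K + P²) = K + (-K - P²) = -P²)
34/(U(12, -2) - 108) = 34/(-1*(-2)² - 108) = 34/(-1*4 - 108) = 34/(-4 - 108) = 34/(-112) = -1/112*34 = -17/56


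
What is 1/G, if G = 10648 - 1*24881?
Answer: -1/14233 ≈ -7.0259e-5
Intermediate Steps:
G = -14233 (G = 10648 - 24881 = -14233)
1/G = 1/(-14233) = -1/14233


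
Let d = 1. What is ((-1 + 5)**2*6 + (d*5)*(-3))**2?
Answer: 6561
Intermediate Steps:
((-1 + 5)**2*6 + (d*5)*(-3))**2 = ((-1 + 5)**2*6 + (1*5)*(-3))**2 = (4**2*6 + 5*(-3))**2 = (16*6 - 15)**2 = (96 - 15)**2 = 81**2 = 6561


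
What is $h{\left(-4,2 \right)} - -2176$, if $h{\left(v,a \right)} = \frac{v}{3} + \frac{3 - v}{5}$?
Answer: $\frac{32641}{15} \approx 2176.1$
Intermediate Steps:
$h{\left(v,a \right)} = \frac{3}{5} + \frac{2 v}{15}$ ($h{\left(v,a \right)} = v \frac{1}{3} + \left(3 - v\right) \frac{1}{5} = \frac{v}{3} - \left(- \frac{3}{5} + \frac{v}{5}\right) = \frac{3}{5} + \frac{2 v}{15}$)
$h{\left(-4,2 \right)} - -2176 = \left(\frac{3}{5} + \frac{2}{15} \left(-4\right)\right) - -2176 = \left(\frac{3}{5} - \frac{8}{15}\right) + 2176 = \frac{1}{15} + 2176 = \frac{32641}{15}$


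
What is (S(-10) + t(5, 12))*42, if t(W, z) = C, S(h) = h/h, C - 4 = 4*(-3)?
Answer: -294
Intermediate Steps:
C = -8 (C = 4 + 4*(-3) = 4 - 12 = -8)
S(h) = 1
t(W, z) = -8
(S(-10) + t(5, 12))*42 = (1 - 8)*42 = -7*42 = -294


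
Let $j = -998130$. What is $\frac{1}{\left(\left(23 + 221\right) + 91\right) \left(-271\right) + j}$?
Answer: $- \frac{1}{1088915} \approx -9.1834 \cdot 10^{-7}$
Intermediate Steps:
$\frac{1}{\left(\left(23 + 221\right) + 91\right) \left(-271\right) + j} = \frac{1}{\left(\left(23 + 221\right) + 91\right) \left(-271\right) - 998130} = \frac{1}{\left(244 + 91\right) \left(-271\right) - 998130} = \frac{1}{335 \left(-271\right) - 998130} = \frac{1}{-90785 - 998130} = \frac{1}{-1088915} = - \frac{1}{1088915}$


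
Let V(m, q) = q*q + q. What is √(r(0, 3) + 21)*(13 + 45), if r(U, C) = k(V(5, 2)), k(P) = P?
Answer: 174*√3 ≈ 301.38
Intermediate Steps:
V(m, q) = q + q² (V(m, q) = q² + q = q + q²)
r(U, C) = 6 (r(U, C) = 2*(1 + 2) = 2*3 = 6)
√(r(0, 3) + 21)*(13 + 45) = √(6 + 21)*(13 + 45) = √27*58 = (3*√3)*58 = 174*√3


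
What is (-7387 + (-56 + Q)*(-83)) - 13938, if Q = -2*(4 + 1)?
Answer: -15847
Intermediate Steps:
Q = -10 (Q = -2*5 = -10)
(-7387 + (-56 + Q)*(-83)) - 13938 = (-7387 + (-56 - 10)*(-83)) - 13938 = (-7387 - 66*(-83)) - 13938 = (-7387 + 5478) - 13938 = -1909 - 13938 = -15847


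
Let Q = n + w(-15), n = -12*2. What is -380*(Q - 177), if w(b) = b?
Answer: 82080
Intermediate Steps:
n = -24
Q = -39 (Q = -24 - 15 = -39)
-380*(Q - 177) = -380*(-39 - 177) = -380*(-216) = -1*(-82080) = 82080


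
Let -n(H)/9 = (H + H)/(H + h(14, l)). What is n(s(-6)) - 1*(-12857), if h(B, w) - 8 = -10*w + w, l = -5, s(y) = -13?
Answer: 257257/20 ≈ 12863.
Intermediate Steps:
h(B, w) = 8 - 9*w (h(B, w) = 8 + (-10*w + w) = 8 - 9*w)
n(H) = -18*H/(53 + H) (n(H) = -9*(H + H)/(H + (8 - 9*(-5))) = -9*2*H/(H + (8 + 45)) = -9*2*H/(H + 53) = -9*2*H/(53 + H) = -18*H/(53 + H))
n(s(-6)) - 1*(-12857) = -18*(-13)/(53 - 13) - 1*(-12857) = -18*(-13)/40 + 12857 = -18*(-13)*1/40 + 12857 = 117/20 + 12857 = 257257/20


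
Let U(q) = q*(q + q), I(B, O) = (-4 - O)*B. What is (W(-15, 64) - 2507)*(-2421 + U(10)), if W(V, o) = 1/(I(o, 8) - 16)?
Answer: 4365351069/784 ≈ 5.5680e+6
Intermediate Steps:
I(B, O) = B*(-4 - O)
W(V, o) = 1/(-16 - 12*o) (W(V, o) = 1/(-o*(4 + 8) - 16) = 1/(-1*o*12 - 16) = 1/(-12*o - 16) = 1/(-16 - 12*o))
U(q) = 2*q² (U(q) = q*(2*q) = 2*q²)
(W(-15, 64) - 2507)*(-2421 + U(10)) = (-1/(16 + 12*64) - 2507)*(-2421 + 2*10²) = (-1/(16 + 768) - 2507)*(-2421 + 2*100) = (-1/784 - 2507)*(-2421 + 200) = (-1*1/784 - 2507)*(-2221) = (-1/784 - 2507)*(-2221) = -1965489/784*(-2221) = 4365351069/784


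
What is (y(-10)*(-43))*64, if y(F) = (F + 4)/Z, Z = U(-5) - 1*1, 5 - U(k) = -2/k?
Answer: 13760/3 ≈ 4586.7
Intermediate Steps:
U(k) = 5 + 2/k (U(k) = 5 - (-2)/k = 5 + 2/k)
Z = 18/5 (Z = (5 + 2/(-5)) - 1*1 = (5 + 2*(-⅕)) - 1 = (5 - ⅖) - 1 = 23/5 - 1 = 18/5 ≈ 3.6000)
y(F) = 10/9 + 5*F/18 (y(F) = (F + 4)/(18/5) = (4 + F)*(5/18) = 10/9 + 5*F/18)
(y(-10)*(-43))*64 = ((10/9 + (5/18)*(-10))*(-43))*64 = ((10/9 - 25/9)*(-43))*64 = -5/3*(-43)*64 = (215/3)*64 = 13760/3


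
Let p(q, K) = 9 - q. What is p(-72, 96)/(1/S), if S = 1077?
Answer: 87237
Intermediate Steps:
p(-72, 96)/(1/S) = (9 - 1*(-72))/(1/1077) = (9 + 72)/(1/1077) = 81*1077 = 87237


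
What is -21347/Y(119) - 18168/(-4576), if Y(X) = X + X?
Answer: -5834993/68068 ≈ -85.723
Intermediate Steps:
Y(X) = 2*X
-21347/Y(119) - 18168/(-4576) = -21347/(2*119) - 18168/(-4576) = -21347/238 - 18168*(-1/4576) = -21347*1/238 + 2271/572 = -21347/238 + 2271/572 = -5834993/68068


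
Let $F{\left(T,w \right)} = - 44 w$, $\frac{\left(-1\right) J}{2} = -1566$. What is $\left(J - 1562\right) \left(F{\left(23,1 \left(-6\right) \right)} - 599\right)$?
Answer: $-525950$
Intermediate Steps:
$J = 3132$ ($J = \left(-2\right) \left(-1566\right) = 3132$)
$\left(J - 1562\right) \left(F{\left(23,1 \left(-6\right) \right)} - 599\right) = \left(3132 - 1562\right) \left(- 44 \cdot 1 \left(-6\right) - 599\right) = 1570 \left(\left(-44\right) \left(-6\right) - 599\right) = 1570 \left(264 - 599\right) = 1570 \left(-335\right) = -525950$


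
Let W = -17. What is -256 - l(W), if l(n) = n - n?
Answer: -256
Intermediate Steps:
l(n) = 0
-256 - l(W) = -256 - 1*0 = -256 + 0 = -256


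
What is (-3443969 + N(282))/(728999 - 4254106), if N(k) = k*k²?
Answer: -18981799/3525107 ≈ -5.3847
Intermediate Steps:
N(k) = k³
(-3443969 + N(282))/(728999 - 4254106) = (-3443969 + 282³)/(728999 - 4254106) = (-3443969 + 22425768)/(-3525107) = 18981799*(-1/3525107) = -18981799/3525107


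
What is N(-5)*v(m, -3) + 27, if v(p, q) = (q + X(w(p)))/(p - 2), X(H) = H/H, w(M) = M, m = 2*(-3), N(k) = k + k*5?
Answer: 39/2 ≈ 19.500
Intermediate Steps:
N(k) = 6*k (N(k) = k + 5*k = 6*k)
m = -6
X(H) = 1
v(p, q) = (1 + q)/(-2 + p) (v(p, q) = (q + 1)/(p - 2) = (1 + q)/(-2 + p))
N(-5)*v(m, -3) + 27 = (6*(-5))*((1 - 3)/(-2 - 6)) + 27 = -30*(-2)/(-8) + 27 = -(-15)*(-2)/4 + 27 = -30*1/4 + 27 = -15/2 + 27 = 39/2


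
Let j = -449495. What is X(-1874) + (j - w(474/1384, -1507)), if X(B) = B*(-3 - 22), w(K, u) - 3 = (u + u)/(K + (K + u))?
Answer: -209855140724/521185 ≈ -4.0265e+5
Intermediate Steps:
w(K, u) = 3 + 2*u/(u + 2*K) (w(K, u) = 3 + (u + u)/(K + (K + u)) = 3 + (2*u)/(u + 2*K) = 3 + 2*u/(u + 2*K))
X(B) = -25*B (X(B) = B*(-25) = -25*B)
X(-1874) + (j - w(474/1384, -1507)) = -25*(-1874) + (-449495 - (5*(-1507) + 6*(474/1384))/(-1507 + 2*(474/1384))) = 46850 + (-449495 - (-7535 + 6*(474*(1/1384)))/(-1507 + 2*(474*(1/1384)))) = 46850 + (-449495 - (-7535 + 6*(237/692))/(-1507 + 2*(237/692))) = 46850 + (-449495 - (-7535 + 711/346)/(-1507 + 237/346)) = 46850 + (-449495 - (-2606399)/((-521185/346)*346)) = 46850 + (-449495 - (-346)*(-2606399)/(521185*346)) = 46850 + (-449495 - 1*2606399/521185) = 46850 + (-449495 - 2606399/521185) = 46850 - 234272657974/521185 = -209855140724/521185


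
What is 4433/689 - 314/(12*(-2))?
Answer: 12413/636 ≈ 19.517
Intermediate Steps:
4433/689 - 314/(12*(-2)) = 4433*(1/689) - 314/(-24) = 341/53 - 314*(-1/24) = 341/53 + 157/12 = 12413/636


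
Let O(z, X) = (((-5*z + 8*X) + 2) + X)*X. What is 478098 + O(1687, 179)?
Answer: -743040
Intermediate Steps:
O(z, X) = X*(2 - 5*z + 9*X) (O(z, X) = ((2 - 5*z + 8*X) + X)*X = (2 - 5*z + 9*X)*X = X*(2 - 5*z + 9*X))
478098 + O(1687, 179) = 478098 + 179*(2 - 5*1687 + 9*179) = 478098 + 179*(2 - 8435 + 1611) = 478098 + 179*(-6822) = 478098 - 1221138 = -743040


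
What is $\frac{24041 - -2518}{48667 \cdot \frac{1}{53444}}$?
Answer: $\frac{1419419196}{48667} \approx 29166.0$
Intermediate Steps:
$\frac{24041 - -2518}{48667 \cdot \frac{1}{53444}} = \frac{24041 + 2518}{48667 \cdot \frac{1}{53444}} = \frac{26559}{\frac{48667}{53444}} = 26559 \cdot \frac{53444}{48667} = \frac{1419419196}{48667}$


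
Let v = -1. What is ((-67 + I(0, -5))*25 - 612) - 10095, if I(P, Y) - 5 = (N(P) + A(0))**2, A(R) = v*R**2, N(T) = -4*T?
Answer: -12257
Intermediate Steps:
A(R) = -R**2
I(P, Y) = 5 + 16*P**2 (I(P, Y) = 5 + (-4*P - 1*0**2)**2 = 5 + (-4*P - 1*0)**2 = 5 + (-4*P + 0)**2 = 5 + (-4*P)**2 = 5 + 16*P**2)
((-67 + I(0, -5))*25 - 612) - 10095 = ((-67 + (5 + 16*0**2))*25 - 612) - 10095 = ((-67 + (5 + 16*0))*25 - 612) - 10095 = ((-67 + (5 + 0))*25 - 612) - 10095 = ((-67 + 5)*25 - 612) - 10095 = (-62*25 - 612) - 10095 = (-1550 - 612) - 10095 = -2162 - 10095 = -12257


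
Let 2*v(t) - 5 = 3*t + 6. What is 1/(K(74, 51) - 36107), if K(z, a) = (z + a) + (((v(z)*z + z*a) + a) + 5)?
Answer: -1/23531 ≈ -4.2497e-5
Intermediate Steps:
v(t) = 11/2 + 3*t/2 (v(t) = 5/2 + (3*t + 6)/2 = 5/2 + (6 + 3*t)/2 = 5/2 + (3 + 3*t/2) = 11/2 + 3*t/2)
K(z, a) = 5 + z + 2*a + a*z + z*(11/2 + 3*z/2) (K(z, a) = (z + a) + ((((11/2 + 3*z/2)*z + z*a) + a) + 5) = (a + z) + (((z*(11/2 + 3*z/2) + a*z) + a) + 5) = (a + z) + (((a*z + z*(11/2 + 3*z/2)) + a) + 5) = (a + z) + ((a + a*z + z*(11/2 + 3*z/2)) + 5) = (a + z) + (5 + a + a*z + z*(11/2 + 3*z/2)) = 5 + z + 2*a + a*z + z*(11/2 + 3*z/2))
1/(K(74, 51) - 36107) = 1/((5 + 74 + 2*51 + 51*74 + (½)*74*(11 + 3*74)) - 36107) = 1/((5 + 74 + 102 + 3774 + (½)*74*(11 + 222)) - 36107) = 1/((5 + 74 + 102 + 3774 + (½)*74*233) - 36107) = 1/((5 + 74 + 102 + 3774 + 8621) - 36107) = 1/(12576 - 36107) = 1/(-23531) = -1/23531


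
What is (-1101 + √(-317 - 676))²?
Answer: (1101 - I*√993)² ≈ 1.2112e+6 - 69389.0*I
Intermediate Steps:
(-1101 + √(-317 - 676))² = (-1101 + √(-993))² = (-1101 + I*√993)²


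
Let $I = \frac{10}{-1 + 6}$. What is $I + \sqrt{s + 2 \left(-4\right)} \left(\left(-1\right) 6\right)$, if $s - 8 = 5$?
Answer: $2 - 6 \sqrt{5} \approx -11.416$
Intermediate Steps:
$s = 13$ ($s = 8 + 5 = 13$)
$I = 2$ ($I = \frac{10}{5} = 10 \cdot \frac{1}{5} = 2$)
$I + \sqrt{s + 2 \left(-4\right)} \left(\left(-1\right) 6\right) = 2 + \sqrt{13 + 2 \left(-4\right)} \left(\left(-1\right) 6\right) = 2 + \sqrt{13 - 8} \left(-6\right) = 2 + \sqrt{5} \left(-6\right) = 2 - 6 \sqrt{5}$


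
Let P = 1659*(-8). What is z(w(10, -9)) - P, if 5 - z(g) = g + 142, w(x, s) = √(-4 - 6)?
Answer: 13135 - I*√10 ≈ 13135.0 - 3.1623*I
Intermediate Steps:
w(x, s) = I*√10 (w(x, s) = √(-10) = I*√10)
z(g) = -137 - g (z(g) = 5 - (g + 142) = 5 - (142 + g) = 5 + (-142 - g) = -137 - g)
P = -13272
z(w(10, -9)) - P = (-137 - I*√10) - 1*(-13272) = (-137 - I*√10) + 13272 = 13135 - I*√10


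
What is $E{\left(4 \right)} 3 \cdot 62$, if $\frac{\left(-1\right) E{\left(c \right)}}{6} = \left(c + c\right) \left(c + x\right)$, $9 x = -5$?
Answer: $-30752$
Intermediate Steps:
$x = - \frac{5}{9}$ ($x = \frac{1}{9} \left(-5\right) = - \frac{5}{9} \approx -0.55556$)
$E{\left(c \right)} = - 12 c \left(- \frac{5}{9} + c\right)$ ($E{\left(c \right)} = - 6 \left(c + c\right) \left(c - \frac{5}{9}\right) = - 6 \cdot 2 c \left(- \frac{5}{9} + c\right) = - 12 c \left(- \frac{5}{9} + c\right)$)
$E{\left(4 \right)} 3 \cdot 62 = \frac{4}{3} \cdot 4 \left(5 - 36\right) 3 \cdot 62 = \frac{4}{3} \cdot 4 \left(-31\right) 3 \cdot 62 = \left(- \frac{496}{3}\right) 3 \cdot 62 = \left(-496\right) 62 = -30752$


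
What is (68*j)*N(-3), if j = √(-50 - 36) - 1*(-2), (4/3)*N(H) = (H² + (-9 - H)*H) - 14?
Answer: 1326 + 663*I*√86 ≈ 1326.0 + 6148.4*I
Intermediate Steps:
N(H) = -21/2 + 3*H²/4 + 3*H*(-9 - H)/4 (N(H) = 3*((H² + (-9 - H)*H) - 14)/4 = 3*((H² + H*(-9 - H)) - 14)/4 = 3*(-14 + H² + H*(-9 - H))/4 = -21/2 + 3*H²/4 + 3*H*(-9 - H)/4)
j = 2 + I*√86 (j = √(-86) + 2 = I*√86 + 2 = 2 + I*√86 ≈ 2.0 + 9.2736*I)
(68*j)*N(-3) = (68*(2 + I*√86))*(-21/2 - 27/4*(-3)) = (136 + 68*I*√86)*(-21/2 + 81/4) = (136 + 68*I*√86)*(39/4) = 1326 + 663*I*√86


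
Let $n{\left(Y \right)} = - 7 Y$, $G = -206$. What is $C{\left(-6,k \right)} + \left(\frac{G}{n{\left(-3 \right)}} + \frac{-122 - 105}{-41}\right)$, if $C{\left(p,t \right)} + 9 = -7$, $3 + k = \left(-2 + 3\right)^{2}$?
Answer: $- \frac{17455}{861} \approx -20.273$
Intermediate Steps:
$k = -2$ ($k = -3 + \left(-2 + 3\right)^{2} = -3 + 1^{2} = -3 + 1 = -2$)
$C{\left(p,t \right)} = -16$ ($C{\left(p,t \right)} = -9 - 7 = -16$)
$C{\left(-6,k \right)} + \left(\frac{G}{n{\left(-3 \right)}} + \frac{-122 - 105}{-41}\right) = -16 + \left(- \frac{206}{\left(-7\right) \left(-3\right)} + \frac{-122 - 105}{-41}\right) = -16 - \left(- \frac{227}{41} + \frac{206}{21}\right) = -16 + \left(\left(-206\right) \frac{1}{21} + \frac{227}{41}\right) = -16 + \left(- \frac{206}{21} + \frac{227}{41}\right) = -16 - \frac{3679}{861} = - \frac{17455}{861}$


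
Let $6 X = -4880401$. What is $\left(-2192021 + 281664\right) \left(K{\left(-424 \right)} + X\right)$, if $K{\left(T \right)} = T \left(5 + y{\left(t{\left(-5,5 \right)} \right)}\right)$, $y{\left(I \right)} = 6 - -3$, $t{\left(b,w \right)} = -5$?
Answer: $\frac{9391347488069}{6} \approx 1.5652 \cdot 10^{12}$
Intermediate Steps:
$X = - \frac{4880401}{6}$ ($X = \frac{1}{6} \left(-4880401\right) = - \frac{4880401}{6} \approx -8.134 \cdot 10^{5}$)
$y{\left(I \right)} = 9$ ($y{\left(I \right)} = 6 + 3 = 9$)
$K{\left(T \right)} = 14 T$ ($K{\left(T \right)} = T \left(5 + 9\right) = T 14 = 14 T$)
$\left(-2192021 + 281664\right) \left(K{\left(-424 \right)} + X\right) = \left(-2192021 + 281664\right) \left(14 \left(-424\right) - \frac{4880401}{6}\right) = - 1910357 \left(-5936 - \frac{4880401}{6}\right) = \left(-1910357\right) \left(- \frac{4916017}{6}\right) = \frac{9391347488069}{6}$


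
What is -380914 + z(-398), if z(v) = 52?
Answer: -380862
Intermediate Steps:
-380914 + z(-398) = -380914 + 52 = -380862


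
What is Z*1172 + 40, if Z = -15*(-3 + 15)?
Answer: -210920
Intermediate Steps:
Z = -180 (Z = -15*12 = -180)
Z*1172 + 40 = -180*1172 + 40 = -210960 + 40 = -210920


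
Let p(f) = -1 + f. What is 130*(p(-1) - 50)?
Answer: -6760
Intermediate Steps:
130*(p(-1) - 50) = 130*((-1 - 1) - 50) = 130*(-2 - 50) = 130*(-52) = -6760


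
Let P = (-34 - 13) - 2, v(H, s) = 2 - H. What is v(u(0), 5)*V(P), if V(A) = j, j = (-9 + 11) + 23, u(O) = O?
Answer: 50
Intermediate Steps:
j = 25 (j = 2 + 23 = 25)
P = -49 (P = -47 - 2 = -49)
V(A) = 25
v(u(0), 5)*V(P) = (2 - 1*0)*25 = (2 + 0)*25 = 2*25 = 50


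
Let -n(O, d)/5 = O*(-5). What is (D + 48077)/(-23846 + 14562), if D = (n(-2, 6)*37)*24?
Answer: -3677/9284 ≈ -0.39606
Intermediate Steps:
n(O, d) = 25*O (n(O, d) = -5*O*(-5) = -(-25)*O = 25*O)
D = -44400 (D = ((25*(-2))*37)*24 = -50*37*24 = -1850*24 = -44400)
(D + 48077)/(-23846 + 14562) = (-44400 + 48077)/(-23846 + 14562) = 3677/(-9284) = 3677*(-1/9284) = -3677/9284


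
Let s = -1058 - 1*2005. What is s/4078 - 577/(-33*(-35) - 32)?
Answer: -5792755/4579594 ≈ -1.2649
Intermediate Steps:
s = -3063 (s = -1058 - 2005 = -3063)
s/4078 - 577/(-33*(-35) - 32) = -3063/4078 - 577/(-33*(-35) - 32) = -3063*1/4078 - 577/(1155 - 32) = -3063/4078 - 577/1123 = -5792755/4579594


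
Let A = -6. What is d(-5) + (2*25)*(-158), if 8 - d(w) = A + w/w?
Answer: -7887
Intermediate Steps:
d(w) = 13 (d(w) = 8 - (-6 + w/w) = 8 - (-6 + 1) = 8 - 1*(-5) = 8 + 5 = 13)
d(-5) + (2*25)*(-158) = 13 + (2*25)*(-158) = 13 + 50*(-158) = 13 - 7900 = -7887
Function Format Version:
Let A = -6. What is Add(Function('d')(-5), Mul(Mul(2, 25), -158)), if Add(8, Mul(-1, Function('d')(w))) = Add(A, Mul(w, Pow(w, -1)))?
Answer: -7887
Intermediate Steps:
Function('d')(w) = 13 (Function('d')(w) = Add(8, Mul(-1, Add(-6, Mul(w, Pow(w, -1))))) = Add(8, Mul(-1, Add(-6, 1))) = Add(8, Mul(-1, -5)) = Add(8, 5) = 13)
Add(Function('d')(-5), Mul(Mul(2, 25), -158)) = Add(13, Mul(Mul(2, 25), -158)) = Add(13, Mul(50, -158)) = Add(13, -7900) = -7887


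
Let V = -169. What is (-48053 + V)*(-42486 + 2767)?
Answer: 1915329618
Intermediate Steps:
(-48053 + V)*(-42486 + 2767) = (-48053 - 169)*(-42486 + 2767) = -48222*(-39719) = 1915329618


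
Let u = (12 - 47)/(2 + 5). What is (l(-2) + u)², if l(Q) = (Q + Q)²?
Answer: 121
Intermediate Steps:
l(Q) = 4*Q² (l(Q) = (2*Q)² = 4*Q²)
u = -5 (u = -35/7 = -35*⅐ = -5)
(l(-2) + u)² = (4*(-2)² - 5)² = (4*4 - 5)² = (16 - 5)² = 11² = 121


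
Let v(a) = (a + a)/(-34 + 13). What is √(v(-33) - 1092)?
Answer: I*√53354/7 ≈ 32.998*I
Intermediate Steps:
v(a) = -2*a/21 (v(a) = (2*a)/(-21) = (2*a)*(-1/21) = -2*a/21)
√(v(-33) - 1092) = √(-2/21*(-33) - 1092) = √(22/7 - 1092) = √(-7622/7) = I*√53354/7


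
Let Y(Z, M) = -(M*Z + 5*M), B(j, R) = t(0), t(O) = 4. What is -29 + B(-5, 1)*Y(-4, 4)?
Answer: -45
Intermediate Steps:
B(j, R) = 4
Y(Z, M) = -5*M - M*Z (Y(Z, M) = -(5*M + M*Z) = -5*M - M*Z)
-29 + B(-5, 1)*Y(-4, 4) = -29 + 4*(-1*4*(5 - 4)) = -29 + 4*(-1*4*1) = -29 + 4*(-4) = -29 - 16 = -45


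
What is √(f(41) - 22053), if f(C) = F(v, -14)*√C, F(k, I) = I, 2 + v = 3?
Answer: √(-22053 - 14*√41) ≈ 148.8*I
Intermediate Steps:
v = 1 (v = -2 + 3 = 1)
f(C) = -14*√C
√(f(41) - 22053) = √(-14*√41 - 22053) = √(-22053 - 14*√41)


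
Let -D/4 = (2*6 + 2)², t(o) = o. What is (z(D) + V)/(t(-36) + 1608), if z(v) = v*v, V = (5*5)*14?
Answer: 102501/262 ≈ 391.23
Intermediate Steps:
V = 350 (V = 25*14 = 350)
D = -784 (D = -4*(2*6 + 2)² = -4*(12 + 2)² = -4*14² = -4*196 = -784)
z(v) = v²
(z(D) + V)/(t(-36) + 1608) = ((-784)² + 350)/(-36 + 1608) = (614656 + 350)/1572 = 615006*(1/1572) = 102501/262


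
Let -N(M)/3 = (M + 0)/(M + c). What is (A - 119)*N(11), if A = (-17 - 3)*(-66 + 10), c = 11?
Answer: -3003/2 ≈ -1501.5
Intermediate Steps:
N(M) = -3*M/(11 + M) (N(M) = -3*(M + 0)/(M + 11) = -3*M/(11 + M))
A = 1120 (A = -20*(-56) = 1120)
(A - 119)*N(11) = (1120 - 119)*(-3*11/(11 + 11)) = 1001*(-3*11/22) = 1001*(-3*11*1/22) = 1001*(-3/2) = -3003/2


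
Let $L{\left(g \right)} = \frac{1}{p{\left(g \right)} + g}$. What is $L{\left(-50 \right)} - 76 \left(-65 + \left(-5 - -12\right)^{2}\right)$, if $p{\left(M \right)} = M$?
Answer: $\frac{121599}{100} \approx 1216.0$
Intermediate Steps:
$L{\left(g \right)} = \frac{1}{2 g}$ ($L{\left(g \right)} = \frac{1}{g + g} = \frac{1}{2 g}$)
$L{\left(-50 \right)} - 76 \left(-65 + \left(-5 - -12\right)^{2}\right) = \frac{1}{2 \left(-50\right)} - 76 \left(-65 + \left(-5 - -12\right)^{2}\right) = \frac{1}{2} \left(- \frac{1}{50}\right) - 76 \left(-65 + \left(-5 + 12\right)^{2}\right) = - \frac{1}{100} - 76 \left(-65 + 7^{2}\right) = - \frac{1}{100} - 76 \left(-65 + 49\right) = - \frac{1}{100} - -1216 = - \frac{1}{100} + 1216 = \frac{121599}{100}$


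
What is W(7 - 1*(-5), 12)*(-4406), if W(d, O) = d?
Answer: -52872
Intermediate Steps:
W(7 - 1*(-5), 12)*(-4406) = (7 - 1*(-5))*(-4406) = (7 + 5)*(-4406) = 12*(-4406) = -52872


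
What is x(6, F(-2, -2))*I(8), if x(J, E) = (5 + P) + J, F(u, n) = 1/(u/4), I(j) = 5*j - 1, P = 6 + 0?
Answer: 663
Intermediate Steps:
P = 6
I(j) = -1 + 5*j
F(u, n) = 4/u (F(u, n) = 1/(u*(¼)) = 1/(u/4) = 4/u)
x(J, E) = 11 + J (x(J, E) = (5 + 6) + J = 11 + J)
x(6, F(-2, -2))*I(8) = (11 + 6)*(-1 + 5*8) = 17*(-1 + 40) = 17*39 = 663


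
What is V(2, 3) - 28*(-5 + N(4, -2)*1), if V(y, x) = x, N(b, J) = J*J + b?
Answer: -81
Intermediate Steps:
N(b, J) = b + J² (N(b, J) = J² + b = b + J²)
V(2, 3) - 28*(-5 + N(4, -2)*1) = 3 - 28*(-5 + (4 + (-2)²)*1) = 3 - 28*(-5 + (4 + 4)*1) = 3 - 28*(-5 + 8*1) = 3 - 28*(-5 + 8) = 3 - 28*3 = 3 - 84 = -81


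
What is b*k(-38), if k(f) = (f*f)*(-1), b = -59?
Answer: 85196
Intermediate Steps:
k(f) = -f² (k(f) = f²*(-1) = -f²)
b*k(-38) = -(-59)*(-38)² = -(-59)*1444 = -59*(-1444) = 85196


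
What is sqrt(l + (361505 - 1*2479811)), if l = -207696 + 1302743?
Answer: I*sqrt(1023259) ≈ 1011.6*I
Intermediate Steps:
l = 1095047
sqrt(l + (361505 - 1*2479811)) = sqrt(1095047 + (361505 - 1*2479811)) = sqrt(1095047 + (361505 - 2479811)) = sqrt(1095047 - 2118306) = sqrt(-1023259) = I*sqrt(1023259)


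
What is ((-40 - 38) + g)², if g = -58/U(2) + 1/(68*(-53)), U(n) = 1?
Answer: 240242121025/12988816 ≈ 18496.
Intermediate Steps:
g = -209033/3604 (g = -58/1 + 1/(68*(-53)) = -58*1 + (1/68)*(-1/53) = -58 - 1/3604 = -209033/3604 ≈ -58.000)
((-40 - 38) + g)² = ((-40 - 38) - 209033/3604)² = (-78 - 209033/3604)² = (-490145/3604)² = 240242121025/12988816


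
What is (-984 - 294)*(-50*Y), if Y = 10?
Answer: 639000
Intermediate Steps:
(-984 - 294)*(-50*Y) = (-984 - 294)*(-50*10) = -1278*(-500) = 639000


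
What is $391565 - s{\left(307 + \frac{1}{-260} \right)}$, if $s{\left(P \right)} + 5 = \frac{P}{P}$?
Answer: $391569$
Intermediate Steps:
$s{\left(P \right)} = -4$ ($s{\left(P \right)} = -5 + \frac{P}{P} = -5 + 1 = -4$)
$391565 - s{\left(307 + \frac{1}{-260} \right)} = 391565 - -4 = 391565 + 4 = 391569$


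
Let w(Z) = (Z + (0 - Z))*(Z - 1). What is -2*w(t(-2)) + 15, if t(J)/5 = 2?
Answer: 15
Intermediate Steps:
t(J) = 10 (t(J) = 5*2 = 10)
w(Z) = 0 (w(Z) = (Z - Z)*(-1 + Z) = 0*(-1 + Z) = 0)
-2*w(t(-2)) + 15 = -2*0 + 15 = 0 + 15 = 15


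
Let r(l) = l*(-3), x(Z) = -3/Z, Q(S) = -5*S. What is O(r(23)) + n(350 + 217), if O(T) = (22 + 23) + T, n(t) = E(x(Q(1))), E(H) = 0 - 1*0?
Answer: -24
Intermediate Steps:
r(l) = -3*l
E(H) = 0 (E(H) = 0 + 0 = 0)
n(t) = 0
O(T) = 45 + T
O(r(23)) + n(350 + 217) = (45 - 3*23) + 0 = (45 - 69) + 0 = -24 + 0 = -24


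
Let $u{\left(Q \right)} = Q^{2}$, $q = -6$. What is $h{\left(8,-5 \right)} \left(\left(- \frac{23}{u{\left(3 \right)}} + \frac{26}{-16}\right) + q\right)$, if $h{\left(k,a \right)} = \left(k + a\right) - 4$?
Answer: $\frac{733}{72} \approx 10.181$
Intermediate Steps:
$h{\left(k,a \right)} = -4 + a + k$ ($h{\left(k,a \right)} = \left(a + k\right) - 4 = -4 + a + k$)
$h{\left(8,-5 \right)} \left(\left(- \frac{23}{u{\left(3 \right)}} + \frac{26}{-16}\right) + q\right) = \left(-4 - 5 + 8\right) \left(\left(- \frac{23}{3^{2}} + \frac{26}{-16}\right) - 6\right) = - (\left(- \frac{23}{9} + 26 \left(- \frac{1}{16}\right)\right) - 6) = - (\left(\left(-23\right) \frac{1}{9} - \frac{13}{8}\right) - 6) = - (\left(- \frac{23}{9} - \frac{13}{8}\right) - 6) = - (- \frac{301}{72} - 6) = \left(-1\right) \left(- \frac{733}{72}\right) = \frac{733}{72}$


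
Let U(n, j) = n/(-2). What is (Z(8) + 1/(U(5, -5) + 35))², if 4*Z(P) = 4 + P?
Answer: 38809/4225 ≈ 9.1856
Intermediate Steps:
Z(P) = 1 + P/4 (Z(P) = (4 + P)/4 = 1 + P/4)
U(n, j) = -n/2 (U(n, j) = n*(-½) = -n/2)
(Z(8) + 1/(U(5, -5) + 35))² = ((1 + (¼)*8) + 1/(-½*5 + 35))² = ((1 + 2) + 1/(-5/2 + 35))² = (3 + 1/(65/2))² = (3 + 2/65)² = (197/65)² = 38809/4225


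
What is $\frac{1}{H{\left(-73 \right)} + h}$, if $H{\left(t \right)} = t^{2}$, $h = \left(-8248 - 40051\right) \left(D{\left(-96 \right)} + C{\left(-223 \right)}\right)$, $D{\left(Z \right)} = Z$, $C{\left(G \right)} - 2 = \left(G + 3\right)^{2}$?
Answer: $- \frac{1}{2333126165} \approx -4.2861 \cdot 10^{-10}$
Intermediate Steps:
$C{\left(G \right)} = 2 + \left(3 + G\right)^{2}$ ($C{\left(G \right)} = 2 + \left(G + 3\right)^{2} = 2 + \left(3 + G\right)^{2}$)
$h = -2333131494$ ($h = \left(-8248 - 40051\right) \left(-96 + \left(2 + \left(3 - 223\right)^{2}\right)\right) = - 48299 \left(-96 + \left(2 + \left(-220\right)^{2}\right)\right) = - 48299 \left(-96 + \left(2 + 48400\right)\right) = - 48299 \left(-96 + 48402\right) = \left(-48299\right) 48306 = -2333131494$)
$\frac{1}{H{\left(-73 \right)} + h} = \frac{1}{\left(-73\right)^{2} - 2333131494} = \frac{1}{5329 - 2333131494} = \frac{1}{-2333126165} = - \frac{1}{2333126165}$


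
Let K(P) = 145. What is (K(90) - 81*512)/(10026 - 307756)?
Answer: 41327/297730 ≈ 0.13881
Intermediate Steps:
(K(90) - 81*512)/(10026 - 307756) = (145 - 81*512)/(10026 - 307756) = (145 - 41472)/(-297730) = -41327*(-1/297730) = 41327/297730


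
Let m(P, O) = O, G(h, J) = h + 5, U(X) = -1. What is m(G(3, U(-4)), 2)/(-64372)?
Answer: -1/32186 ≈ -3.1069e-5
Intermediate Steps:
G(h, J) = 5 + h
m(G(3, U(-4)), 2)/(-64372) = 2/(-64372) = 2*(-1/64372) = -1/32186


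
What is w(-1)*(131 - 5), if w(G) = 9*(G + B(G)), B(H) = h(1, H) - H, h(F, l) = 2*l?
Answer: -2268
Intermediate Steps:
B(H) = H (B(H) = 2*H - H = H)
w(G) = 18*G (w(G) = 9*(G + G) = 9*(2*G) = 18*G)
w(-1)*(131 - 5) = (18*(-1))*(131 - 5) = -18*126 = -2268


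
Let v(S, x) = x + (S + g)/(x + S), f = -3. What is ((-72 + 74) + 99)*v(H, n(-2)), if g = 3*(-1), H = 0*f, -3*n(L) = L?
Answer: -2323/6 ≈ -387.17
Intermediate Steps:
n(L) = -L/3
H = 0 (H = 0*(-3) = 0)
g = -3
v(S, x) = x + (-3 + S)/(S + x) (v(S, x) = x + (S - 3)/(x + S) = x + (-3 + S)/(S + x))
((-72 + 74) + 99)*v(H, n(-2)) = ((-72 + 74) + 99)*((-3 + 0 + (-⅓*(-2))² + 0*(-⅓*(-2)))/(0 - ⅓*(-2))) = (2 + 99)*((-3 + 0 + (⅔)² + 0*(⅔))/(0 + ⅔)) = 101*((-3 + 0 + 4/9 + 0)/(⅔)) = 101*((3/2)*(-23/9)) = 101*(-23/6) = -2323/6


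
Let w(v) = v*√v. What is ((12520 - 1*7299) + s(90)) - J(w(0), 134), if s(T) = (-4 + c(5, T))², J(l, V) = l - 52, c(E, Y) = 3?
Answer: 5274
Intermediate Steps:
w(v) = v^(3/2)
J(l, V) = -52 + l
s(T) = 1 (s(T) = (-4 + 3)² = (-1)² = 1)
((12520 - 1*7299) + s(90)) - J(w(0), 134) = ((12520 - 1*7299) + 1) - (-52 + 0^(3/2)) = ((12520 - 7299) + 1) - (-52 + 0) = (5221 + 1) - 1*(-52) = 5222 + 52 = 5274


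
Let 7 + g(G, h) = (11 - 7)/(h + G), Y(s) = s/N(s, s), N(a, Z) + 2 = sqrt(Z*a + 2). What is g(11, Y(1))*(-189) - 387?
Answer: 11034/13 - 126*sqrt(3)/13 ≈ 831.98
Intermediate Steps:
N(a, Z) = -2 + sqrt(2 + Z*a) (N(a, Z) = -2 + sqrt(Z*a + 2) = -2 + sqrt(2 + Z*a))
Y(s) = s/(-2 + sqrt(2 + s**2)) (Y(s) = s/(-2 + sqrt(2 + s*s)) = s/(-2 + sqrt(2 + s**2)))
g(G, h) = -7 + 4/(G + h) (g(G, h) = -7 + (11 - 7)/(h + G) = -7 + 4/(G + h))
g(11, Y(1))*(-189) - 387 = ((4 - 7*11 - 7/(-2 + sqrt(2 + 1**2)))/(11 + 1/(-2 + sqrt(2 + 1**2))))*(-189) - 387 = ((4 - 77 - 7/(-2 + sqrt(2 + 1)))/(11 + 1/(-2 + sqrt(2 + 1))))*(-189) - 387 = ((4 - 77 - 7/(-2 + sqrt(3)))/(11 + 1/(-2 + sqrt(3))))*(-189) - 387 = ((-73 - 7/(-2 + sqrt(3)))/(11 + 1/(-2 + sqrt(3))))*(-189) - 387 = -189*(-73 - 7/(-2 + sqrt(3)))/(11 + 1/(-2 + sqrt(3))) - 387 = -387 - 189*(-73 - 7/(-2 + sqrt(3)))/(11 + 1/(-2 + sqrt(3)))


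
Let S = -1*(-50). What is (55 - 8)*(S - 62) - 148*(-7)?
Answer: 472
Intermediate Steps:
S = 50
(55 - 8)*(S - 62) - 148*(-7) = (55 - 8)*(50 - 62) - 148*(-7) = 47*(-12) - 74*(-14) = -564 + 1036 = 472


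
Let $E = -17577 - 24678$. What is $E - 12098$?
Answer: $-54353$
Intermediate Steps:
$E = -42255$
$E - 12098 = -42255 - 12098 = -54353$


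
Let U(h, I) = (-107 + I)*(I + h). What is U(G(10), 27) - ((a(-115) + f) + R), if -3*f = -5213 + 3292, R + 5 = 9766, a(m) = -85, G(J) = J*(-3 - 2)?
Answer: -25429/3 ≈ -8476.3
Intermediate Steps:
G(J) = -5*J (G(J) = J*(-5) = -5*J)
R = 9761 (R = -5 + 9766 = 9761)
f = 1921/3 (f = -(-5213 + 3292)/3 = -⅓*(-1921) = 1921/3 ≈ 640.33)
U(G(10), 27) - ((a(-115) + f) + R) = (27² - 107*27 - (-535)*10 + 27*(-5*10)) - ((-85 + 1921/3) + 9761) = (729 - 2889 - 107*(-50) + 27*(-50)) - (1666/3 + 9761) = (729 - 2889 + 5350 - 1350) - 1*30949/3 = 1840 - 30949/3 = -25429/3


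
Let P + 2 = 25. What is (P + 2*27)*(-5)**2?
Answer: 1925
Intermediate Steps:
P = 23 (P = -2 + 25 = 23)
(P + 2*27)*(-5)**2 = (23 + 2*27)*(-5)**2 = (23 + 54)*25 = 77*25 = 1925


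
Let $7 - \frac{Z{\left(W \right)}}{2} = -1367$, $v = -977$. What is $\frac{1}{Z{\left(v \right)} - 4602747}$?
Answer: $- \frac{1}{4599999} \approx -2.1739 \cdot 10^{-7}$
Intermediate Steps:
$Z{\left(W \right)} = 2748$ ($Z{\left(W \right)} = 14 - -2734 = 14 + 2734 = 2748$)
$\frac{1}{Z{\left(v \right)} - 4602747} = \frac{1}{2748 - 4602747} = \frac{1}{-4599999} = - \frac{1}{4599999}$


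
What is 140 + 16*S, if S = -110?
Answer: -1620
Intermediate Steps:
140 + 16*S = 140 + 16*(-110) = 140 - 1760 = -1620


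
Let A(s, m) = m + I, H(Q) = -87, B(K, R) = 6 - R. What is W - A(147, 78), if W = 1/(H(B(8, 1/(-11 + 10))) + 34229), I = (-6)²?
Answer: -3892187/34142 ≈ -114.00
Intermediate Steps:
I = 36
A(s, m) = 36 + m (A(s, m) = m + 36 = 36 + m)
W = 1/34142 (W = 1/(-87 + 34229) = 1/34142 ≈ 2.9289e-5)
W - A(147, 78) = 1/34142 - (36 + 78) = 1/34142 - 1*114 = 1/34142 - 114 = -3892187/34142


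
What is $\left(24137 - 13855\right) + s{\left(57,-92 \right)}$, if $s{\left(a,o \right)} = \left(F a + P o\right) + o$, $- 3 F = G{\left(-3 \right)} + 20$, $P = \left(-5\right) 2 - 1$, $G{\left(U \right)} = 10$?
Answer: $10632$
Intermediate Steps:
$P = -11$ ($P = -10 - 1 = -11$)
$F = -10$ ($F = - \frac{10 + 20}{3} = \left(- \frac{1}{3}\right) 30 = -10$)
$s{\left(a,o \right)} = - 10 a - 10 o$ ($s{\left(a,o \right)} = \left(- 10 a - 11 o\right) + o = \left(- 11 o - 10 a\right) + o = - 10 a - 10 o$)
$\left(24137 - 13855\right) + s{\left(57,-92 \right)} = \left(24137 - 13855\right) - -350 = 10282 + \left(-570 + 920\right) = 10282 + 350 = 10632$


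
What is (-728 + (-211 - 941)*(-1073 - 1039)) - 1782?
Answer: 2430514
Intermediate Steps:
(-728 + (-211 - 941)*(-1073 - 1039)) - 1782 = (-728 - 1152*(-2112)) - 1782 = (-728 + 2433024) - 1782 = 2432296 - 1782 = 2430514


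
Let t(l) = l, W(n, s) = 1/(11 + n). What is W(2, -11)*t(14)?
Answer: 14/13 ≈ 1.0769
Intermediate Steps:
W(2, -11)*t(14) = 14/(11 + 2) = 14/13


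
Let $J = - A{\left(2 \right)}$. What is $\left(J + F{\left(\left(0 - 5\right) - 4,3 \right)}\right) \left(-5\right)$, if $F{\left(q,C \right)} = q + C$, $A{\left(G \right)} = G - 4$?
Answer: $20$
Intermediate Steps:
$A{\left(G \right)} = -4 + G$
$F{\left(q,C \right)} = C + q$
$J = 2$ ($J = - (-4 + 2) = \left(-1\right) \left(-2\right) = 2$)
$\left(J + F{\left(\left(0 - 5\right) - 4,3 \right)}\right) \left(-5\right) = \left(2 + \left(3 + \left(\left(0 - 5\right) - 4\right)\right)\right) \left(-5\right) = \left(2 + \left(3 - 9\right)\right) \left(-5\right) = \left(2 - 6\right) \left(-5\right) = \left(-4\right) \left(-5\right) = 20$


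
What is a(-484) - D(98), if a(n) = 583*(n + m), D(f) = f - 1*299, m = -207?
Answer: -402652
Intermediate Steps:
D(f) = -299 + f (D(f) = f - 299 = -299 + f)
a(n) = -120681 + 583*n (a(n) = 583*(n - 207) = 583*(-207 + n) = -120681 + 583*n)
a(-484) - D(98) = (-120681 + 583*(-484)) - (-299 + 98) = (-120681 - 282172) - 1*(-201) = -402853 + 201 = -402652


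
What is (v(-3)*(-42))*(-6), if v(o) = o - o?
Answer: 0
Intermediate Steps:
v(o) = 0
(v(-3)*(-42))*(-6) = (0*(-42))*(-6) = 0*(-6) = 0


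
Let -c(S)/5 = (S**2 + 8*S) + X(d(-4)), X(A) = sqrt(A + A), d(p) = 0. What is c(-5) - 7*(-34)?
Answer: 313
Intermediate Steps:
X(A) = sqrt(2)*sqrt(A) (X(A) = sqrt(2*A) = sqrt(2)*sqrt(A))
c(S) = -40*S - 5*S**2 (c(S) = -5*((S**2 + 8*S) + sqrt(2)*sqrt(0)) = -5*((S**2 + 8*S) + sqrt(2)*0) = -5*((S**2 + 8*S) + 0) = -5*(S**2 + 8*S) = -40*S - 5*S**2)
c(-5) - 7*(-34) = 5*(-5)*(-8 - 1*(-5)) - 7*(-34) = 5*(-5)*(-8 + 5) + 238 = 5*(-5)*(-3) + 238 = 75 + 238 = 313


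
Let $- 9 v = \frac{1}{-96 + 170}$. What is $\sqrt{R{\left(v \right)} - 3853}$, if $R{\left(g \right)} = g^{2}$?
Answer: $\frac{i \sqrt{1709021267}}{666} \approx 62.073 i$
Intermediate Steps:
$v = - \frac{1}{666}$ ($v = - \frac{1}{9 \left(-96 + 170\right)} = - \frac{1}{9 \cdot 74} = \left(- \frac{1}{9}\right) \frac{1}{74} = - \frac{1}{666} \approx -0.0015015$)
$\sqrt{R{\left(v \right)} - 3853} = \sqrt{\left(- \frac{1}{666}\right)^{2} - 3853} = \sqrt{\frac{1}{443556} - 3853} = \sqrt{- \frac{1709021267}{443556}} = \frac{i \sqrt{1709021267}}{666}$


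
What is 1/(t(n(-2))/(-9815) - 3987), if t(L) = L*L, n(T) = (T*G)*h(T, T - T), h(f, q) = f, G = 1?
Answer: -9815/39132421 ≈ -0.00025081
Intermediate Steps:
n(T) = T² (n(T) = (T*1)*T = T*T = T²)
t(L) = L²
1/(t(n(-2))/(-9815) - 3987) = 1/(((-2)²)²/(-9815) - 3987) = 1/(4²*(-1/9815) - 3987) = 1/(16*(-1/9815) - 3987) = 1/(-16/9815 - 3987) = 1/(-39132421/9815) = -9815/39132421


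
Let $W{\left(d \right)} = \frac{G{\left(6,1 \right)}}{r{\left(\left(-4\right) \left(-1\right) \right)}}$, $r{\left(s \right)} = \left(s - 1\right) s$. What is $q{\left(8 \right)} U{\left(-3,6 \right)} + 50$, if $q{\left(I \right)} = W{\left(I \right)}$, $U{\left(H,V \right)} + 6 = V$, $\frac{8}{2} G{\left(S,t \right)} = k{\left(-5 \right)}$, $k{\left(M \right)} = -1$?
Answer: $50$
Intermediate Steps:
$G{\left(S,t \right)} = - \frac{1}{4}$ ($G{\left(S,t \right)} = \frac{1}{4} \left(-1\right) = - \frac{1}{4}$)
$U{\left(H,V \right)} = -6 + V$
$r{\left(s \right)} = s \left(-1 + s\right)$ ($r{\left(s \right)} = \left(-1 + s\right) s = s \left(-1 + s\right)$)
$W{\left(d \right)} = - \frac{1}{48}$ ($W{\left(d \right)} = - \frac{1}{4 \left(-4\right) \left(-1\right) \left(-1 - -4\right)} = - \frac{1}{4 \cdot 4 \left(-1 + 4\right)} = - \frac{1}{4 \cdot 4 \cdot 3} = - \frac{1}{4 \cdot 12} = \left(- \frac{1}{4}\right) \frac{1}{12} = - \frac{1}{48}$)
$q{\left(I \right)} = - \frac{1}{48}$
$q{\left(8 \right)} U{\left(-3,6 \right)} + 50 = - \frac{-6 + 6}{48} + 50 = \left(- \frac{1}{48}\right) 0 + 50 = 0 + 50 = 50$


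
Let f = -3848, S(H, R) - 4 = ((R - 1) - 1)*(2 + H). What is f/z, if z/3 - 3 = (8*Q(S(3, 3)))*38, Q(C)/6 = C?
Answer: -296/3789 ≈ -0.078121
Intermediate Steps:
S(H, R) = 4 + (-2 + R)*(2 + H) (S(H, R) = 4 + ((R - 1) - 1)*(2 + H) = 4 + ((-1 + R) - 1)*(2 + H) = 4 + (-2 + R)*(2 + H))
Q(C) = 6*C
z = 49257 (z = 9 + 3*((8*(6*(-2*3 + 2*3 + 3*3)))*38) = 9 + 3*((8*(6*(-6 + 6 + 9)))*38) = 9 + 3*((8*(6*9))*38) = 9 + 3*((8*54)*38) = 9 + 3*(432*38) = 9 + 3*16416 = 9 + 49248 = 49257)
f/z = -3848/49257 = -3848*1/49257 = -296/3789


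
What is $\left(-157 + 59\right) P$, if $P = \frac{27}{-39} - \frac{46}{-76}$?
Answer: $\frac{2107}{247} \approx 8.5304$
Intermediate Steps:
$P = - \frac{43}{494}$ ($P = 27 \left(- \frac{1}{39}\right) - - \frac{23}{38} = - \frac{9}{13} + \frac{23}{38} = - \frac{43}{494} \approx -0.087044$)
$\left(-157 + 59\right) P = \left(-157 + 59\right) \left(- \frac{43}{494}\right) = \left(-98\right) \left(- \frac{43}{494}\right) = \frac{2107}{247}$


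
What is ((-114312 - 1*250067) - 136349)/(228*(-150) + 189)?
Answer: 500728/34011 ≈ 14.723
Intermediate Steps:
((-114312 - 1*250067) - 136349)/(228*(-150) + 189) = ((-114312 - 250067) - 136349)/(-34200 + 189) = (-364379 - 136349)/(-34011) = -500728*(-1/34011) = 500728/34011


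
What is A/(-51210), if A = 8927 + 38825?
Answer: -23876/25605 ≈ -0.93247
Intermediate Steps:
A = 47752
A/(-51210) = 47752/(-51210) = 47752*(-1/51210) = -23876/25605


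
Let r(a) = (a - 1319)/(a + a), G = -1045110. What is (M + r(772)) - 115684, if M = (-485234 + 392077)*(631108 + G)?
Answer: 59547553964173/1544 ≈ 3.8567e+10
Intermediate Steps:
M = 38567184314 (M = (-485234 + 392077)*(631108 - 1045110) = -93157*(-414002) = 38567184314)
r(a) = (-1319 + a)/(2*a) (r(a) = (-1319 + a)/((2*a)) = (-1319 + a)*(1/(2*a)) = (-1319 + a)/(2*a))
(M + r(772)) - 115684 = (38567184314 + (1/2)*(-1319 + 772)/772) - 115684 = (38567184314 + (1/2)*(1/772)*(-547)) - 115684 = (38567184314 - 547/1544) - 115684 = 59547732580269/1544 - 115684 = 59547553964173/1544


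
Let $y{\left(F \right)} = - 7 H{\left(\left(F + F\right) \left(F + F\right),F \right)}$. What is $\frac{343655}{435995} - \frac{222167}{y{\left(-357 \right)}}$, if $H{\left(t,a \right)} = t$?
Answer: $\frac{37806323195}{44453701404} \approx 0.85046$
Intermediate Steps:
$y{\left(F \right)} = - 28 F^{2}$ ($y{\left(F \right)} = - 7 \left(F + F\right) \left(F + F\right) = - 7 \cdot 2 F 2 F = - 7 \cdot 4 F^{2} = - 28 F^{2}$)
$\frac{343655}{435995} - \frac{222167}{y{\left(-357 \right)}} = \frac{343655}{435995} - \frac{222167}{\left(-28\right) \left(-357\right)^{2}} = 343655 \cdot \frac{1}{435995} - \frac{222167}{\left(-28\right) 127449} = \frac{68731}{87199} - \frac{222167}{-3568572} = \frac{68731}{87199} - - \frac{222167}{3568572} = \frac{68731}{87199} + \frac{222167}{3568572} = \frac{37806323195}{44453701404}$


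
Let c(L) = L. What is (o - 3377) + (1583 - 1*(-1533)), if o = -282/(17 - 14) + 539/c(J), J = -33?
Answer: -1114/3 ≈ -371.33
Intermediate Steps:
o = -331/3 (o = -282/(17 - 14) + 539/(-33) = -282/(1*3) + 539*(-1/33) = -282/3 - 49/3 = -282*⅓ - 49/3 = -94 - 49/3 = -331/3 ≈ -110.33)
(o - 3377) + (1583 - 1*(-1533)) = (-331/3 - 3377) + (1583 - 1*(-1533)) = -10462/3 + (1583 + 1533) = -10462/3 + 3116 = -1114/3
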